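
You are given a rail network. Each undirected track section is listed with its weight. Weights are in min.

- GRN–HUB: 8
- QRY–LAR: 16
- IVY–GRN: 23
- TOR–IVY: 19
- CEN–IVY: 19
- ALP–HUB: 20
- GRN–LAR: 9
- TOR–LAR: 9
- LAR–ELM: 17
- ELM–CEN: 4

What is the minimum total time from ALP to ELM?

54 min

Settle nodes by increasing distance from ALP:
ALP: 0
HUB: 20  (via ALP)
GRN: 28  (via HUB)
LAR: 37  (via GRN)
TOR: 46  (via LAR)
IVY: 51  (via GRN)
QRY: 53  (via LAR)
ELM: 54  (via LAR)
Shortest route: ALP → HUB → GRN → LAR → ELM = 54 min.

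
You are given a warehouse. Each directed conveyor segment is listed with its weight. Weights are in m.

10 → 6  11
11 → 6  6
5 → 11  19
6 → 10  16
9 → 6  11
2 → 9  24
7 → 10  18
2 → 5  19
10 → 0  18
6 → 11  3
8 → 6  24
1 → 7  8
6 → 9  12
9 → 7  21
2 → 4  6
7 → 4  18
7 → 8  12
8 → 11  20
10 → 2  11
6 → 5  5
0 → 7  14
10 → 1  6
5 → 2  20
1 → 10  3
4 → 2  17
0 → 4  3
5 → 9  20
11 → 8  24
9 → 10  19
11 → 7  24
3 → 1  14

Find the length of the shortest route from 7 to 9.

41 m

Settle nodes by increasing distance from 7:
7: 0
8: 12  (via 7)
4: 18  (via 7)
10: 18  (via 7)
1: 24  (via 10)
2: 29  (via 10)
6: 29  (via 10)
11: 32  (via 8)
5: 34  (via 6)
0: 36  (via 10)
9: 41  (via 6)
Shortest route: 7 → 10 → 6 → 9 = 41 m.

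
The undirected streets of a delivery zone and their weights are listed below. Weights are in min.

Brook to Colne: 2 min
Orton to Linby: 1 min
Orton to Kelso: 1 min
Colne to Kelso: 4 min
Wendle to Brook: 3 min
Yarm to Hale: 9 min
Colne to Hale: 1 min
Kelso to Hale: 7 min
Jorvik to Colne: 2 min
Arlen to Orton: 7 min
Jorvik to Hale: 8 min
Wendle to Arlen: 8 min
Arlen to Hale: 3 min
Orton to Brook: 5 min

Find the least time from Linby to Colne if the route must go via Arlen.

Shortest Linby→Arlen: Linby → Orton → Arlen = 8
Shortest Arlen→Colne: Arlen → Hale → Colne = 4
Total via Arlen: 8 + 4 = 12 min.

12 min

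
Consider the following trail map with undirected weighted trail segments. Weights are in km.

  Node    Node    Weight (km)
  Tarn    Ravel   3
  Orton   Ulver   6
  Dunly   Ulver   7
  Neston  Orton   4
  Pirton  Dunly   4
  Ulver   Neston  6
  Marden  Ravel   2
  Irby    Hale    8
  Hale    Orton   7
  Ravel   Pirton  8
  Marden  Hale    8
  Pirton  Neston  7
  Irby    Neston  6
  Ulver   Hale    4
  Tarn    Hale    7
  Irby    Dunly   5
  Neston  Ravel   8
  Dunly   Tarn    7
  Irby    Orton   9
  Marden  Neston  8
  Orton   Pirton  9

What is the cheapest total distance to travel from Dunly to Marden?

Compare a few routes:
Dunly - Irby - Neston - Marden: 5+6+8 = 19
Dunly - Pirton - Ravel - Marden: 4+8+2 = 14
Dunly - Ulver - Hale - Marden: 7+4+8 = 19
Dunly - Tarn - Ravel - Marden: 7+3+2 = 12
The minimum is 12 km via Dunly - Tarn - Ravel - Marden.

12 km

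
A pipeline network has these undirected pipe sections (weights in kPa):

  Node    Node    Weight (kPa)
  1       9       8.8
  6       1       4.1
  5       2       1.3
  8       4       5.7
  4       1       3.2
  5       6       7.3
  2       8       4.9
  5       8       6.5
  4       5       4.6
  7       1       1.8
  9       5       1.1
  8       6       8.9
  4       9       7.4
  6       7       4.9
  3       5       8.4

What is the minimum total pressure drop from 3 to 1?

Enumerating some paths:
3 → 5 → 4 → 1: 8.4+4.6+3.2 = 16.2
3 → 5 → 9 → 1: 8.4+1.1+8.8 = 18.3
The minimum is 16.2 kPa via 3 → 5 → 4 → 1.

16.2 kPa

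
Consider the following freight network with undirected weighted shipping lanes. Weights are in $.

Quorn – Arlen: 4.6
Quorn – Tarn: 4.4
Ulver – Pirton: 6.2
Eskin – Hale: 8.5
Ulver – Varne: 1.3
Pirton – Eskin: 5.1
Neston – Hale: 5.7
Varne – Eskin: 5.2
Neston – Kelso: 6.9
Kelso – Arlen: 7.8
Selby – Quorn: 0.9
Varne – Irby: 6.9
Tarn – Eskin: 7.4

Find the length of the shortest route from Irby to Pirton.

$14.4

Running Dijkstra from Irby:
Irby: 0
Varne: 6.9  (via Irby)
Ulver: 8.2  (via Varne)
Eskin: 12.1  (via Varne)
Pirton: 14.4  (via Ulver)
Shortest route: Irby → Varne → Ulver → Pirton = $14.4.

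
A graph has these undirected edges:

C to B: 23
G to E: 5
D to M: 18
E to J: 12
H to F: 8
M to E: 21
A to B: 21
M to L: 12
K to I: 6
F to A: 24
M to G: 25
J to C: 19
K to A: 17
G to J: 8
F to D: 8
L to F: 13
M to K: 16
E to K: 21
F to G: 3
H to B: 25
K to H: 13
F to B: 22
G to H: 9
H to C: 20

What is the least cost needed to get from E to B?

Running Dijkstra from E:
E: 0
G: 5  (via E)
F: 8  (via G)
J: 12  (via E)
H: 14  (via G)
D: 16  (via F)
K: 21  (via E)
L: 21  (via F)
M: 21  (via E)
I: 27  (via K)
B: 30  (via F)
Shortest route: E → G → F → B = 30.

30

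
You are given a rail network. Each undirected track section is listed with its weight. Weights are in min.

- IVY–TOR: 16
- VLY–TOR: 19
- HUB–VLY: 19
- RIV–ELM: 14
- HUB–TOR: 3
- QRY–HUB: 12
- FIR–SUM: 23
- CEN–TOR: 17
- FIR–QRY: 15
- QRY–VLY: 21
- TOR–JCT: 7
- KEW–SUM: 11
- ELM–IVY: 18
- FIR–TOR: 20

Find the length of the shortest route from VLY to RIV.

67 min

Candidate routes:
VLY–HUB–TOR–IVY–ELM–RIV: 19+3+16+18+14 = 70
VLY–TOR–IVY–ELM–RIV: 19+16+18+14 = 67
Cheapest is VLY–TOR–IVY–ELM–RIV at 67 min.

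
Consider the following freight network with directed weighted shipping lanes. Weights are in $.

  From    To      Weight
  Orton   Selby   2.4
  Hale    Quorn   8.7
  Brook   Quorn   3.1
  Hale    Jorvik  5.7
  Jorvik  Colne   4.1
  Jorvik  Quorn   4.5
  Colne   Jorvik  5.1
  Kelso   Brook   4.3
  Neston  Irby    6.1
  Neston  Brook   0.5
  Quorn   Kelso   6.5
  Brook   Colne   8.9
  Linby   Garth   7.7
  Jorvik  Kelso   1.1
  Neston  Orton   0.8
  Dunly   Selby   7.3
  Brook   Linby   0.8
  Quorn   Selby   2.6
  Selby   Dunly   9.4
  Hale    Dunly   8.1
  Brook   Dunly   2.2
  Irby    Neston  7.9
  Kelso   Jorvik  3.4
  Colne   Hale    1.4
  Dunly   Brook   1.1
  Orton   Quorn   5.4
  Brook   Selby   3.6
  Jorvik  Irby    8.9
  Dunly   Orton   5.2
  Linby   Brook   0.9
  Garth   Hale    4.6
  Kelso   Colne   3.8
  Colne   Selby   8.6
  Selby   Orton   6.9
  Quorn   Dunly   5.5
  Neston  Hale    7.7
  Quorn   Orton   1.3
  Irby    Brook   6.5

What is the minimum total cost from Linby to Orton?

Running Dijkstra from Linby:
Linby: 0
Brook: 0.9  (via Linby)
Dunly: 3.1  (via Brook)
Quorn: 4  (via Brook)
Selby: 4.5  (via Brook)
Orton: 5.3  (via Quorn)
Shortest route: Linby–Brook–Quorn–Orton = $5.3.

$5.3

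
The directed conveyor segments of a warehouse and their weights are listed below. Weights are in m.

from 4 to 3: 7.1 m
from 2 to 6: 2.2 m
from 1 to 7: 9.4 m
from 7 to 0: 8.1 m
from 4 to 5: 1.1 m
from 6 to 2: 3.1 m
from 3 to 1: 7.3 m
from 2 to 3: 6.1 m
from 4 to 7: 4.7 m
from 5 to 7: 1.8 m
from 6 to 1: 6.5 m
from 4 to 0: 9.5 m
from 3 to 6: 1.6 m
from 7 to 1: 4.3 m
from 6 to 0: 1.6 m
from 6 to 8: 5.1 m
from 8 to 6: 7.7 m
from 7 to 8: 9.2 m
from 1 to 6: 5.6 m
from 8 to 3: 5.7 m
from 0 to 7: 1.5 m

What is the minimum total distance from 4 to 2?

Running Dijkstra from 4:
4: 0
5: 1.1  (via 4)
7: 2.9  (via 5)
3: 7.1  (via 4)
1: 7.2  (via 7)
6: 8.7  (via 3)
0: 9.5  (via 4)
2: 11.8  (via 6)
Shortest route: 4–3–6–2 = 11.8 m.

11.8 m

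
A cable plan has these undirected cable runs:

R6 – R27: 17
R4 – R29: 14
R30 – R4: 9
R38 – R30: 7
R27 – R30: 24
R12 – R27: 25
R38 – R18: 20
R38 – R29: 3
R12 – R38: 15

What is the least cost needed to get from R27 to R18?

51

Running Dijkstra from R27:
R27: 0
R6: 17  (via R27)
R30: 24  (via R27)
R12: 25  (via R27)
R38: 31  (via R30)
R4: 33  (via R30)
R29: 34  (via R38)
R18: 51  (via R38)
Shortest route: R27 → R30 → R38 → R18 = 51.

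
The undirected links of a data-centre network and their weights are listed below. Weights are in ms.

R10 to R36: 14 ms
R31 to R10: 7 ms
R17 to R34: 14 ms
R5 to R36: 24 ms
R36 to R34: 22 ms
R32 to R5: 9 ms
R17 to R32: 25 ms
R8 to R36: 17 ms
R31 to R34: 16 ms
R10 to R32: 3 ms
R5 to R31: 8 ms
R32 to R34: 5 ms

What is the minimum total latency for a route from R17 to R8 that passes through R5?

69 ms

Best R17 to R5: R17–R34–R32–R5 costing 28
Best R5 to R8: R5–R36–R8 costing 41
Total via R5: 28 + 41 = 69 ms.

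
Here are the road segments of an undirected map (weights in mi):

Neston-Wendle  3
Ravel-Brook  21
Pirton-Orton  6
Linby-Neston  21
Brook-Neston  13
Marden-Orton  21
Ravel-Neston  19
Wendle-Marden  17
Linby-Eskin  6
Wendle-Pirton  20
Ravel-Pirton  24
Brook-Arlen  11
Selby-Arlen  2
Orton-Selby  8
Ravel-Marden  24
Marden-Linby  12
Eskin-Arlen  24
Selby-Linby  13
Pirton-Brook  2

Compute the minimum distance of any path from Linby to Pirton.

Enumerating some paths:
Linby–Selby–Orton–Pirton: 13+8+6 = 27
Linby–Selby–Arlen–Brook–Pirton: 13+2+11+2 = 28
Cheapest is Linby–Selby–Orton–Pirton at 27 mi.

27 mi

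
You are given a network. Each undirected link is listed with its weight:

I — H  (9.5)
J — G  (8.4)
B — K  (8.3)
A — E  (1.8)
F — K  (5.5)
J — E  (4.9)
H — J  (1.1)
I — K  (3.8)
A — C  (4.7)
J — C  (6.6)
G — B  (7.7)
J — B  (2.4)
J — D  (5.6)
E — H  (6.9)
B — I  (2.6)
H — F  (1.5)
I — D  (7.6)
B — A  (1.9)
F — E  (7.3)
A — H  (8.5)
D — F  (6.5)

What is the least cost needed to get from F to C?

9.2

Running Dijkstra from F:
F: 0
H: 1.5  (via F)
J: 2.6  (via H)
B: 5  (via J)
K: 5.5  (via F)
D: 6.5  (via F)
A: 6.9  (via B)
E: 7.3  (via F)
I: 7.6  (via B)
C: 9.2  (via J)
Shortest route: F → H → J → C = 9.2.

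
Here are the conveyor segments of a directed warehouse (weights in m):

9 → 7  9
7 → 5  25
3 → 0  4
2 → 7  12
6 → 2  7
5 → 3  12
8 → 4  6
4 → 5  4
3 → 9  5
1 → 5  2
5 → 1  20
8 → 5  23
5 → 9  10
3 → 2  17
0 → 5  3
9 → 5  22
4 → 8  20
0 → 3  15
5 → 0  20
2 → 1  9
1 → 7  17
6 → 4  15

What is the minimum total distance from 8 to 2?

Compare a few routes:
8 → 4 → 5 → 3 → 2: 6+4+12+17 = 39
8 → 5 → 3 → 2: 23+12+17 = 52
8 → 5 → 0 → 3 → 2: 23+20+15+17 = 75
8 → 4 → 5 → 0 → 3 → 2: 6+4+20+15+17 = 62
Cheapest is 8 → 4 → 5 → 3 → 2 at 39 m.

39 m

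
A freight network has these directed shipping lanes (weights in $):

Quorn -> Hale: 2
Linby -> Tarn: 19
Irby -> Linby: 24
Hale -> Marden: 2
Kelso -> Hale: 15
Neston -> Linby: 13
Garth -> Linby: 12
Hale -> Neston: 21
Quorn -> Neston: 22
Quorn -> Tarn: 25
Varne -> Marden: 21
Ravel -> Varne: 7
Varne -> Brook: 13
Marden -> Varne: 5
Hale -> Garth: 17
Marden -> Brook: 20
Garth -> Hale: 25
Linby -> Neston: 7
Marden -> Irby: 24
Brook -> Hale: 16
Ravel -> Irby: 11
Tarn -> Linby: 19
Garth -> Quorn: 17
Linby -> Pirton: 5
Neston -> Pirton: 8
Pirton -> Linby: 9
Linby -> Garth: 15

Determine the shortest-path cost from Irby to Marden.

$60

Candidate routes:
Irby - Linby - Garth - Hale - Marden: 24+15+25+2 = 66
Irby - Linby - Garth - Quorn - Hale - Marden: 24+15+17+2+2 = 60
The minimum is $60 via Irby - Linby - Garth - Quorn - Hale - Marden.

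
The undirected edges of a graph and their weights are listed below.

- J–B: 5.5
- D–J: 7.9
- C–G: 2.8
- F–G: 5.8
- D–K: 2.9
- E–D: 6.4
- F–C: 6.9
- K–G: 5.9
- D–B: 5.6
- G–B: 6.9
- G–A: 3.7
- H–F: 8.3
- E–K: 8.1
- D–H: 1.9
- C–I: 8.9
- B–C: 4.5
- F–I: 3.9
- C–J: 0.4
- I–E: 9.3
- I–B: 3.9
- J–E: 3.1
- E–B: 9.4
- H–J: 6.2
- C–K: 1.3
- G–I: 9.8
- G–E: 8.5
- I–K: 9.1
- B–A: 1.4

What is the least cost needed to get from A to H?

8.9

Compare a few routes:
A - B - D - H: 1.4+5.6+1.9 = 8.9
A - G - C - K - D - H: 3.7+2.8+1.3+2.9+1.9 = 12.6
A - B - C - J - H: 1.4+4.5+0.4+6.2 = 12.5
A - B - C - K - D - H: 1.4+4.5+1.3+2.9+1.9 = 12
The minimum is 8.9 via A - B - D - H.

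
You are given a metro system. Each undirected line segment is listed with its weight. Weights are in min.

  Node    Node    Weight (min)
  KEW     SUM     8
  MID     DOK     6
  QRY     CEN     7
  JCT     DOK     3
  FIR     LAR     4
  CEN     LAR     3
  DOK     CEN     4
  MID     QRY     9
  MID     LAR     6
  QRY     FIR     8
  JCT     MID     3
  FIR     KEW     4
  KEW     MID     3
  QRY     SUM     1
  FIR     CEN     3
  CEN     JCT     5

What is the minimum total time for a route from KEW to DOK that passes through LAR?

15 min

Best KEW to LAR: KEW–FIR–LAR costing 8
Shortest LAR→DOK: LAR–CEN–DOK = 7
Total via LAR: 8 + 7 = 15 min.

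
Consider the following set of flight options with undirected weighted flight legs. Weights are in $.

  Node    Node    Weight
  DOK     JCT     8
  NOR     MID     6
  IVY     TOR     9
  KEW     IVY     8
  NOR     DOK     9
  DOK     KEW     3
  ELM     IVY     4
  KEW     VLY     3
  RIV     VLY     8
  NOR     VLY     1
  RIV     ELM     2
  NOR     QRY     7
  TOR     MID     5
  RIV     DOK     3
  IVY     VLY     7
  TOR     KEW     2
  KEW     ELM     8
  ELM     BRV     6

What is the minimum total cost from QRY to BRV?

Enumerating some paths:
QRY - NOR - VLY - KEW - ELM - BRV: 7+1+3+8+6 = 25
QRY - NOR - VLY - KEW - DOK - RIV - ELM - BRV: 7+1+3+3+3+2+6 = 25
QRY - NOR - VLY - IVY - ELM - BRV: 7+1+7+4+6 = 25
QRY - NOR - VLY - RIV - ELM - BRV: 7+1+8+2+6 = 24
Cheapest is QRY - NOR - VLY - RIV - ELM - BRV at $24.

$24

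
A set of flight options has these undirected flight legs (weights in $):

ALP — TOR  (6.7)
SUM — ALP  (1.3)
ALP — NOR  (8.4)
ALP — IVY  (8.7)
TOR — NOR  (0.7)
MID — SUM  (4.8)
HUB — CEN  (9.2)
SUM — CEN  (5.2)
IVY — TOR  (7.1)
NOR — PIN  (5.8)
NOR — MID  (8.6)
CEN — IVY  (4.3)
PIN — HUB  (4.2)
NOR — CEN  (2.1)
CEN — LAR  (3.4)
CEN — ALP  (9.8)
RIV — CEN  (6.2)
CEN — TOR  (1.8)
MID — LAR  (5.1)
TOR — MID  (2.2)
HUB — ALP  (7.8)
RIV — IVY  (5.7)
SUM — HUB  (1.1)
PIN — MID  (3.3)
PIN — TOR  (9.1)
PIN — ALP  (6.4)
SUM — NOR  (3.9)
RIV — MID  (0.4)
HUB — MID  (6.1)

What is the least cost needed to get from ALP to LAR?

$9.9

Settle nodes by increasing distance from ALP:
ALP: 0
SUM: 1.3  (via ALP)
HUB: 2.4  (via SUM)
NOR: 5.2  (via SUM)
TOR: 5.9  (via NOR)
MID: 6.1  (via SUM)
PIN: 6.4  (via ALP)
CEN: 6.5  (via SUM)
RIV: 6.5  (via MID)
IVY: 8.7  (via ALP)
LAR: 9.9  (via CEN)
Shortest route: ALP → SUM → CEN → LAR = $9.9.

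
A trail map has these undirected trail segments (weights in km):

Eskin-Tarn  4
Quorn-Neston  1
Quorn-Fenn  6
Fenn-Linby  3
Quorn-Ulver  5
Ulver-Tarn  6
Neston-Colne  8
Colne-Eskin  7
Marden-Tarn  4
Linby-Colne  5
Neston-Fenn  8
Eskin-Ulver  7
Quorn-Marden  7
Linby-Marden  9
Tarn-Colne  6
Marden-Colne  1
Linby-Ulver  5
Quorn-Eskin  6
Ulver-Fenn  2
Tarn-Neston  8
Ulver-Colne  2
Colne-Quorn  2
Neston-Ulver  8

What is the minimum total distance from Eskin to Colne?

7 km

Candidate routes:
Eskin - Colne: 7 = 7
Eskin - Quorn - Colne: 6+2 = 8
The minimum is 7 km via Eskin - Colne.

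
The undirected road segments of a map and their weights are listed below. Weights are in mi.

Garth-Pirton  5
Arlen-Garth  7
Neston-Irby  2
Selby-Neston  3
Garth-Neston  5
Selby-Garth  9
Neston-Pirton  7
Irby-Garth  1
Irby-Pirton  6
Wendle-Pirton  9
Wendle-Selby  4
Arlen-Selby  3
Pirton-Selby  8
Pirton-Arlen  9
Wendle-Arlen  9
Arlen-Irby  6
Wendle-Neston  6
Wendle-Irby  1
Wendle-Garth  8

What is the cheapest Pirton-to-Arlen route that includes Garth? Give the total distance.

Shortest Pirton→Garth: Pirton–Garth = 5
Best Garth to Arlen: Garth–Arlen costing 7
Total via Garth: 5 + 7 = 12 mi.

12 mi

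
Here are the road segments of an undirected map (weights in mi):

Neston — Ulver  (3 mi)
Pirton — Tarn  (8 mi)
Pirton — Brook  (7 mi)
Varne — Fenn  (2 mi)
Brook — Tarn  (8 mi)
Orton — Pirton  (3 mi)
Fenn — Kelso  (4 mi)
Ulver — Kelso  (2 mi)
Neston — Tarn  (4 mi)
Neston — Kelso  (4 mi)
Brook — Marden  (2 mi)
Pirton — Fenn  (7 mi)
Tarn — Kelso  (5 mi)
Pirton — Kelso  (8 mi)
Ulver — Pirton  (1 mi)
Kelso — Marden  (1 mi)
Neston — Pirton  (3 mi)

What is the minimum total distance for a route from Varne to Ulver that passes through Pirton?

10 mi

Shortest Varne→Pirton: Varne–Fenn–Pirton = 9
Shortest Pirton→Ulver: Pirton–Ulver = 1
Total via Pirton: 9 + 1 = 10 mi.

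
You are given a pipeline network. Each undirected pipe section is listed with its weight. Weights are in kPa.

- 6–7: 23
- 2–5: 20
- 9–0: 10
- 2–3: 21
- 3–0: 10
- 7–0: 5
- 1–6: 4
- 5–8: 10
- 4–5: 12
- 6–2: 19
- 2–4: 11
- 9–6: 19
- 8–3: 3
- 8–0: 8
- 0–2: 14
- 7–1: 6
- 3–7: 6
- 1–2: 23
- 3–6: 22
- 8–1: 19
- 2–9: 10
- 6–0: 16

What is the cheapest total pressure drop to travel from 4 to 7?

30 kPa

Running Dijkstra from 4:
4: 0
2: 11  (via 4)
5: 12  (via 4)
9: 21  (via 2)
8: 22  (via 5)
0: 25  (via 2)
3: 25  (via 8)
6: 30  (via 2)
7: 30  (via 0)
Shortest route: 4 → 2 → 0 → 7 = 30 kPa.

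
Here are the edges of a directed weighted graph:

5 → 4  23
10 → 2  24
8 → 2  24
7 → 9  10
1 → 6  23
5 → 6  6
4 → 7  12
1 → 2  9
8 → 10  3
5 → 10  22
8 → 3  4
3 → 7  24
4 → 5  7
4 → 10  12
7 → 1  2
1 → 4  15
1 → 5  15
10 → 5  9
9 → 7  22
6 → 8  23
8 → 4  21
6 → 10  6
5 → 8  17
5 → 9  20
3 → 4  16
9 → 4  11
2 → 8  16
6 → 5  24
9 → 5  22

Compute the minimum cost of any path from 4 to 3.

28

Candidate routes:
4 → 5 → 8 → 3: 7+17+4 = 28
4 → 5 → 6 → 8 → 3: 7+6+23+4 = 40
The minimum is 28 via 4 → 5 → 8 → 3.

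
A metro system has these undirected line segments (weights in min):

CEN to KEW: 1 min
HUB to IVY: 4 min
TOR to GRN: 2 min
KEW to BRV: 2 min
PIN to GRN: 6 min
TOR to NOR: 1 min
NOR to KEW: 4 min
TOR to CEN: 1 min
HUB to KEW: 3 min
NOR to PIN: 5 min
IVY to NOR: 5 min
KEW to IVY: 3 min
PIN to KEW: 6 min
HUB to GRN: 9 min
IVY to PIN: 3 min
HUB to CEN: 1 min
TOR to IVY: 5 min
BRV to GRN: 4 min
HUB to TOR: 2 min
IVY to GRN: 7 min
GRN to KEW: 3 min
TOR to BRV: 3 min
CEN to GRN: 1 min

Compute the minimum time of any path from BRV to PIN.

Compare a few routes:
BRV–KEW–PIN: 2+6 = 8
BRV–TOR–NOR–PIN: 3+1+5 = 9
BRV–GRN–PIN: 4+6 = 10
Cheapest is BRV–KEW–PIN at 8 min.

8 min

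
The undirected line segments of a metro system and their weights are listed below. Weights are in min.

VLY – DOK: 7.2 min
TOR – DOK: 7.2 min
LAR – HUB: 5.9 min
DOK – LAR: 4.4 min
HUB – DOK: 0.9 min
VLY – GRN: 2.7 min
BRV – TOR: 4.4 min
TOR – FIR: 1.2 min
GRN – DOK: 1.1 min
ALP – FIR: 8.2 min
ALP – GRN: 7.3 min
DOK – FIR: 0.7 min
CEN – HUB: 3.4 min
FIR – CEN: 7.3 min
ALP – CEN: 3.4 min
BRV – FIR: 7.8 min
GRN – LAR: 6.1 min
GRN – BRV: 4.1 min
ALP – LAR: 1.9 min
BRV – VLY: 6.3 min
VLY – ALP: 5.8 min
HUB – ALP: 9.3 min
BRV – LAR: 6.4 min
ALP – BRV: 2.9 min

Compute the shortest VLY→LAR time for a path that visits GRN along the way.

Shortest VLY→GRN: VLY → GRN = 2.7
Best GRN to LAR: GRN → DOK → LAR costing 5.5
Total via GRN: 2.7 + 5.5 = 8.2 min.

8.2 min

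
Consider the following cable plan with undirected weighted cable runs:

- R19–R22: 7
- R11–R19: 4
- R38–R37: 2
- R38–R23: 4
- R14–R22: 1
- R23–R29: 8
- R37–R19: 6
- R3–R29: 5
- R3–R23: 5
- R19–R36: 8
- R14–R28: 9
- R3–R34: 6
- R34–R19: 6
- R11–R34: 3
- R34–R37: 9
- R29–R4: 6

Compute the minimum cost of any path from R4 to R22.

Enumerating some paths:
R4 → R29 → R23 → R38 → R37 → R19 → R22: 6+8+4+2+6+7 = 33
R4 → R29 → R3 → R34 → R19 → R22: 6+5+6+6+7 = 30
R4 → R29 → R3 → R34 → R11 → R19 → R22: 6+5+6+3+4+7 = 31
Cheapest is R4 → R29 → R3 → R34 → R19 → R22 at 30.

30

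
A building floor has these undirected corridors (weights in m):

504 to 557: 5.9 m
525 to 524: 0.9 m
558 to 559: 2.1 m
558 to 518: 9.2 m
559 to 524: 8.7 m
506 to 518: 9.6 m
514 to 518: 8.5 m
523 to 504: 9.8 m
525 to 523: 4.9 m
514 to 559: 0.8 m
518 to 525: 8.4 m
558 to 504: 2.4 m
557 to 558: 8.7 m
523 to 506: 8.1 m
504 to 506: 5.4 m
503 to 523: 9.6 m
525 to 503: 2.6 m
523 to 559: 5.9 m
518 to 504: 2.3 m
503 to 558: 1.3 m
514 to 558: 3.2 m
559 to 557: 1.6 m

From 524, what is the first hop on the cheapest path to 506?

Candidate routes:
524–525–518–504–506: 0.9+8.4+2.3+5.4 = 17
524–525–523–506: 0.9+4.9+8.1 = 13.9
524–559–558–504–506: 8.7+2.1+2.4+5.4 = 18.6
524–525–503–558–504–506: 0.9+2.6+1.3+2.4+5.4 = 12.6
Cheapest is 524–525–503–558–504–506 at 12.6 m.
So from 524 the first move is to 525.

525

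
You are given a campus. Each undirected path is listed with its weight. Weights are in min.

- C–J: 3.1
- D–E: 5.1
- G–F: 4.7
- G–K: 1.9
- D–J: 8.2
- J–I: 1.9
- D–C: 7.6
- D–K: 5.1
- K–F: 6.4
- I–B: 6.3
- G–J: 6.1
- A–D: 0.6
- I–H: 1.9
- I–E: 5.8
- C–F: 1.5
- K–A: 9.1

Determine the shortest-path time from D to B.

16.4 min

Candidate routes:
D - J - I - B: 8.2+1.9+6.3 = 16.4
D - E - I - B: 5.1+5.8+6.3 = 17.2
D - C - J - I - B: 7.6+3.1+1.9+6.3 = 18.9
Cheapest is D - J - I - B at 16.4 min.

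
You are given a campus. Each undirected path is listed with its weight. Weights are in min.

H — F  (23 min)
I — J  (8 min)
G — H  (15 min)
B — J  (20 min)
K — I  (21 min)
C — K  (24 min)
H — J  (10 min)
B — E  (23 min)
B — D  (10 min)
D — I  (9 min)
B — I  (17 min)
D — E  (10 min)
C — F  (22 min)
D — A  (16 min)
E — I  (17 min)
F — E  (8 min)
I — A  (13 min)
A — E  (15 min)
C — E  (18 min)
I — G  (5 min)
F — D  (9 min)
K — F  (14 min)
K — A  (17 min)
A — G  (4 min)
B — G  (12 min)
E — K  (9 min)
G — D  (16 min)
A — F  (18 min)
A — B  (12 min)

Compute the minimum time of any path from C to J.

43 min

Settle nodes by increasing distance from C:
C: 0
E: 18  (via C)
F: 22  (via C)
K: 24  (via C)
D: 28  (via E)
A: 33  (via E)
I: 35  (via E)
G: 37  (via A)
B: 38  (via D)
J: 43  (via I)
Shortest route: C → E → I → J = 43 min.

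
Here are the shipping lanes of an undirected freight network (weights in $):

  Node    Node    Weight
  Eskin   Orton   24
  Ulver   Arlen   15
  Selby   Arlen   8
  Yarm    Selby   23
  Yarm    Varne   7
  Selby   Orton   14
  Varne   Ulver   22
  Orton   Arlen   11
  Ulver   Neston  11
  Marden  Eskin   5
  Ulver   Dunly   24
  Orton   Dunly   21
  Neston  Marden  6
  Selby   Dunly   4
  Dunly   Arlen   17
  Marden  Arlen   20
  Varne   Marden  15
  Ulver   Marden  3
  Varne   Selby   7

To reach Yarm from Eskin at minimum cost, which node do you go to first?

Compare a few routes:
Eskin → Marden → Ulver → Varne → Yarm: 5+3+22+7 = 37
Eskin → Marden → Varne → Yarm: 5+15+7 = 27
Eskin → Marden → Ulver → Arlen → Selby → Varne → Yarm: 5+3+15+8+7+7 = 45
Cheapest is Eskin → Marden → Varne → Yarm at $27.
So from Eskin the first move is to Marden.

Marden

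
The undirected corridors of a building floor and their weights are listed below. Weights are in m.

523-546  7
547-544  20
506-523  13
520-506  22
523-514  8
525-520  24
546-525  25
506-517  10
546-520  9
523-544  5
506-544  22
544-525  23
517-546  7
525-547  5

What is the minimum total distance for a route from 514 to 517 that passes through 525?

Shortest 514→525: 514–523–544–525 = 36
Shortest 525→517: 525–546–517 = 32
Total via 525: 36 + 32 = 68 m.

68 m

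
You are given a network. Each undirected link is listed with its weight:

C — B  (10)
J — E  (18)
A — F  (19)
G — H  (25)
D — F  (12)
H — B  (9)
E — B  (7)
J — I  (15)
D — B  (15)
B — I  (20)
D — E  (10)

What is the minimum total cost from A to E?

Candidate routes:
A - F - D - B - E: 19+12+15+7 = 53
A - F - D - B - I - J - E: 19+12+15+20+15+18 = 99
A - F - D - E: 19+12+10 = 41
The minimum is 41 via A - F - D - E.

41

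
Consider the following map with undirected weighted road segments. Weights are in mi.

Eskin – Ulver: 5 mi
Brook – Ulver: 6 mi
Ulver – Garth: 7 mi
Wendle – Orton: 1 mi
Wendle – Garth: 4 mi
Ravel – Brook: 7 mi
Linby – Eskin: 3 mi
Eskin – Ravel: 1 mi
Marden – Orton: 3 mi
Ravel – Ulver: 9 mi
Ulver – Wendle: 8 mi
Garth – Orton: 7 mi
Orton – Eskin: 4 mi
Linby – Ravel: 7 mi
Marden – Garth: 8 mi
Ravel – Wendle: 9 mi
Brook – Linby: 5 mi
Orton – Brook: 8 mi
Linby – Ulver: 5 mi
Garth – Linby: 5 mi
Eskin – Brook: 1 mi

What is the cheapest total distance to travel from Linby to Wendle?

Candidate routes:
Linby–Garth–Wendle: 5+4 = 9
Linby–Eskin–Orton–Wendle: 3+4+1 = 8
Cheapest is Linby–Eskin–Orton–Wendle at 8 mi.

8 mi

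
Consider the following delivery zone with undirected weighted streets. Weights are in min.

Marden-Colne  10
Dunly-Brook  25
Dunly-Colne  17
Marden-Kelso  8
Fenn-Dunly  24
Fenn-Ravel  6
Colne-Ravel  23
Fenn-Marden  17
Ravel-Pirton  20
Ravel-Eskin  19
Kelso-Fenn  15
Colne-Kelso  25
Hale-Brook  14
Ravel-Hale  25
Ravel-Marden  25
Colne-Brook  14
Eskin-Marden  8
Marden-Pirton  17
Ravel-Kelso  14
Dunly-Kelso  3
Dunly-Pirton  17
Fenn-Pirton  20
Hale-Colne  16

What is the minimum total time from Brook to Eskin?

Running Dijkstra from Brook:
Brook: 0
Hale: 14  (via Brook)
Colne: 14  (via Brook)
Marden: 24  (via Colne)
Dunly: 25  (via Brook)
Kelso: 28  (via Dunly)
Eskin: 32  (via Marden)
Shortest route: Brook–Colne–Marden–Eskin = 32 min.

32 min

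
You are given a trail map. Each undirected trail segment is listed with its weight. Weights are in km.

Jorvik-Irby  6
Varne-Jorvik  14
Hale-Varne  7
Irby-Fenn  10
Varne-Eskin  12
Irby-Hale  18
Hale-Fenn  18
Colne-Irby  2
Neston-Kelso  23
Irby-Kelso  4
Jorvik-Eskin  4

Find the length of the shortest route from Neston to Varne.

47 km

Compare a few routes:
Neston - Kelso - Irby - Jorvik - Varne: 23+4+6+14 = 47
Neston - Kelso - Irby - Hale - Varne: 23+4+18+7 = 52
Neston - Kelso - Irby - Jorvik - Eskin - Varne: 23+4+6+4+12 = 49
The minimum is 47 km via Neston - Kelso - Irby - Jorvik - Varne.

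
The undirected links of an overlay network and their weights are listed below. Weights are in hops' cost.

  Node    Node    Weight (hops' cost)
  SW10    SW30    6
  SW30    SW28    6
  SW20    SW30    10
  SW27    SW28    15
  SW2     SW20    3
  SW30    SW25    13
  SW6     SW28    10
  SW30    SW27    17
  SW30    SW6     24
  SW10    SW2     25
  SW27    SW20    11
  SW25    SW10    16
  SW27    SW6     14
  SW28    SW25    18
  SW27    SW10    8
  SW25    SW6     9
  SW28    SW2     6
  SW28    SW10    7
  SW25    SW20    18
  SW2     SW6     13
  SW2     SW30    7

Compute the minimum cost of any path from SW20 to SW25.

18 hops' cost

Running Dijkstra from SW20:
SW20: 0
SW2: 3  (via SW20)
SW28: 9  (via SW2)
SW30: 10  (via SW20)
SW27: 11  (via SW20)
SW6: 16  (via SW2)
SW10: 16  (via SW28)
SW25: 18  (via SW20)
Shortest route: SW20 → SW25 = 18 hops' cost.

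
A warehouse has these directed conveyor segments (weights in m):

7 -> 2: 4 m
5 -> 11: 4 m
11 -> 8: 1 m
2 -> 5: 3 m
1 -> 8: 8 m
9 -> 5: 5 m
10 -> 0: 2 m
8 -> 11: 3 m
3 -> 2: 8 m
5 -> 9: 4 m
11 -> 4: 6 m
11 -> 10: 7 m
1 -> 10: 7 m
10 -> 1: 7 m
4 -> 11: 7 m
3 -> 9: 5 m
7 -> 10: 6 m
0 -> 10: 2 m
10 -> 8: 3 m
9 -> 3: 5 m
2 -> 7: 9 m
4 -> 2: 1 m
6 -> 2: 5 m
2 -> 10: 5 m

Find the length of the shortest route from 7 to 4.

Shortest distances from 7:
7: 0
2: 4  (via 7)
10: 6  (via 7)
5: 7  (via 2)
0: 8  (via 10)
8: 9  (via 10)
9: 11  (via 5)
11: 11  (via 5)
1: 13  (via 10)
3: 16  (via 9)
4: 17  (via 11)
Shortest route: 7–2–5–11–4 = 17 m.

17 m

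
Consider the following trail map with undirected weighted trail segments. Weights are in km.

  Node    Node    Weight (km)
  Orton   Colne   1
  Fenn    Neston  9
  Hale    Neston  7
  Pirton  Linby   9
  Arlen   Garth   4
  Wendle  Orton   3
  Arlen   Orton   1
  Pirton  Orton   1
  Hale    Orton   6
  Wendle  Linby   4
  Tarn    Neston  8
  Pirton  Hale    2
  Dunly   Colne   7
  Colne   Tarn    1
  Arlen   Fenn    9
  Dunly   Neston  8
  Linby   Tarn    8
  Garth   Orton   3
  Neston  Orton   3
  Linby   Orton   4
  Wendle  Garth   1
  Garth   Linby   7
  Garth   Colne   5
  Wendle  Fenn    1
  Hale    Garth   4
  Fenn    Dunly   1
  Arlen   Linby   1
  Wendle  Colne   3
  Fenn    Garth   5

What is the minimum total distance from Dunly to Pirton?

Compare a few routes:
Dunly → Fenn → Wendle → Orton → Pirton: 1+1+3+1 = 6
Dunly → Fenn → Wendle → Garth → Orton → Pirton: 1+1+1+3+1 = 7
The minimum is 6 km via Dunly → Fenn → Wendle → Orton → Pirton.

6 km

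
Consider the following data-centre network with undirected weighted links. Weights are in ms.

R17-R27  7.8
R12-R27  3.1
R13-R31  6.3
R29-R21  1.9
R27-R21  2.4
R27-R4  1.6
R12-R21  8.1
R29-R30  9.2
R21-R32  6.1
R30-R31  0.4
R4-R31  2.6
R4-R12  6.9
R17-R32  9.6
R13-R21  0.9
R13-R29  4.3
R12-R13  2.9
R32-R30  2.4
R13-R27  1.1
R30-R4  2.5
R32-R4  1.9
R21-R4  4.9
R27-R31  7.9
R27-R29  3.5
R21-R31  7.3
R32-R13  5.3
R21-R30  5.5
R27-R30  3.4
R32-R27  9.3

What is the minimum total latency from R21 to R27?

Shortest distances from R21:
R21: 0
R13: 0.9  (via R21)
R29: 1.9  (via R21)
R27: 2  (via R13)
Shortest route: R21–R13–R27 = 2 ms.

2 ms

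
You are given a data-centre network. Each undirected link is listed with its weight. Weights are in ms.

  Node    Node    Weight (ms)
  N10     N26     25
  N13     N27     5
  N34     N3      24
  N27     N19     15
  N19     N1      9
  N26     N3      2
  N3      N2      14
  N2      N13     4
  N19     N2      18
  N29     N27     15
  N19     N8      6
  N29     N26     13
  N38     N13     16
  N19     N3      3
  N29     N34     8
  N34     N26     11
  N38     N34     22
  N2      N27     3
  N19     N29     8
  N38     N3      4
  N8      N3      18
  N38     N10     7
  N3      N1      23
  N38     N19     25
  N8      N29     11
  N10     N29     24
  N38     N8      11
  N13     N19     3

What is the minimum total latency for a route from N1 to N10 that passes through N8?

33 ms

Best N1 to N8: N1–N19–N8 costing 15
Shortest N8→N10: N8–N38–N10 = 18
Total via N8: 15 + 18 = 33 ms.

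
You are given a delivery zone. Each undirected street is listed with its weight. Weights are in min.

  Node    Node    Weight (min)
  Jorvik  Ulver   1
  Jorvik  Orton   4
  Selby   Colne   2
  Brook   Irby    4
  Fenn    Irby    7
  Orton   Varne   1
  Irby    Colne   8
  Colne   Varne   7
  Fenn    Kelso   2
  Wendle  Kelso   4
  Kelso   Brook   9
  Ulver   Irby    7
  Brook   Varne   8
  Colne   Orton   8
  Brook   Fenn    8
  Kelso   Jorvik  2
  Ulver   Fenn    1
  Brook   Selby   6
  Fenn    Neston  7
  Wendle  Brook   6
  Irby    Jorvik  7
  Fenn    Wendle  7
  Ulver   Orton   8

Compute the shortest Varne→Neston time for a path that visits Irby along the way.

26 min

Shortest Varne→Irby: Varne → Orton → Jorvik → Irby = 12
Shortest Irby→Neston: Irby → Fenn → Neston = 14
Total via Irby: 12 + 14 = 26 min.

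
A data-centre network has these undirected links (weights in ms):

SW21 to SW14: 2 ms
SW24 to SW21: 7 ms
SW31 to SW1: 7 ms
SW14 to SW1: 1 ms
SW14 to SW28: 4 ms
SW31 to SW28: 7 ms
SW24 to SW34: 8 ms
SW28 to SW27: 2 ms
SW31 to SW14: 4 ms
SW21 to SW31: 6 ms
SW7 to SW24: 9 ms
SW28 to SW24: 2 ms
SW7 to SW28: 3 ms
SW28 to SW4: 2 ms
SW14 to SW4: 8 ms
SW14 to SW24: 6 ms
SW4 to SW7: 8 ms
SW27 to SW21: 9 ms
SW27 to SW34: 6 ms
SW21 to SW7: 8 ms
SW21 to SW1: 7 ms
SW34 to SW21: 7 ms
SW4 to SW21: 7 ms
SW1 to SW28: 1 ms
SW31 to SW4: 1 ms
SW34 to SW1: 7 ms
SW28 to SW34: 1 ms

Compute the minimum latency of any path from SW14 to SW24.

Candidate routes:
SW14–SW24: 6 = 6
SW14–SW28–SW24: 4+2 = 6
SW14–SW1–SW28–SW24: 1+1+2 = 4
The minimum is 4 ms via SW14–SW1–SW28–SW24.

4 ms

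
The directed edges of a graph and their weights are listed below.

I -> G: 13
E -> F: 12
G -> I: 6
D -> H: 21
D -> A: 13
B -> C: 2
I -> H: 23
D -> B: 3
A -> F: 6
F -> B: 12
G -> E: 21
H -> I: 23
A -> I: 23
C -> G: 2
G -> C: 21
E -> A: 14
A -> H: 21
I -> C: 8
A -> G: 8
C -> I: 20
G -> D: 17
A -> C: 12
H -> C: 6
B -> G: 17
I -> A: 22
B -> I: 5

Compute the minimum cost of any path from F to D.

33

Running Dijkstra from F:
F: 0
B: 12  (via F)
C: 14  (via B)
G: 16  (via C)
I: 17  (via B)
D: 33  (via G)
Shortest route: F → B → C → G → D = 33.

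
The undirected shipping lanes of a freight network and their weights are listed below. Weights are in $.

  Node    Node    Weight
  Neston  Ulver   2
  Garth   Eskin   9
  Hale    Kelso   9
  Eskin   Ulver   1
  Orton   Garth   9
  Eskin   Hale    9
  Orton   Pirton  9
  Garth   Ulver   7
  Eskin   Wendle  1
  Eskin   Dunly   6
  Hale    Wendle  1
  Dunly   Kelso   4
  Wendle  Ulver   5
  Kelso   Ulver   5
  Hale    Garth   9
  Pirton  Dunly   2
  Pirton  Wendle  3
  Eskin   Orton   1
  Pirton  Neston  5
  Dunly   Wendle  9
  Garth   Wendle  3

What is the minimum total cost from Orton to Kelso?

$7

Candidate routes:
Orton → Eskin → Ulver → Kelso: 1+1+5 = 7
Orton → Eskin → Dunly → Kelso: 1+6+4 = 11
The minimum is $7 via Orton → Eskin → Ulver → Kelso.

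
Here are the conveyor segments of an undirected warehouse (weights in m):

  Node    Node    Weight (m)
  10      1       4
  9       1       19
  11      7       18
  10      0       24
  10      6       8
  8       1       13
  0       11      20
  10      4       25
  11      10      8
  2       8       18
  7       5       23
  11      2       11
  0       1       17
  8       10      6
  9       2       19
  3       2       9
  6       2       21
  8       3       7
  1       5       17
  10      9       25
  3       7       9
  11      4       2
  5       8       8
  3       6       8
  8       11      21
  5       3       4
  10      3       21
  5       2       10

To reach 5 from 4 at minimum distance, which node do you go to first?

Enumerating some paths:
4–11–10–8–5: 2+8+6+8 = 24
4–11–2–3–5: 2+11+9+4 = 26
4–11–2–5: 2+11+10 = 23
The minimum is 23 m via 4–11–2–5.
So from 4 the first move is to 11.

11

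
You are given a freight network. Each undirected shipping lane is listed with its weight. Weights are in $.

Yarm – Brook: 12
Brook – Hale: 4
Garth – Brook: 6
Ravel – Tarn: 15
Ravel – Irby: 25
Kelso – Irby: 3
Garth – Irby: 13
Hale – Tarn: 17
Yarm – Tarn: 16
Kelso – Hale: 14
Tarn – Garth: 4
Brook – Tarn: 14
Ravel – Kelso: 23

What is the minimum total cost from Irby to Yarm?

$31

Settle nodes by increasing distance from Irby:
Irby: 0
Kelso: 3  (via Irby)
Garth: 13  (via Irby)
Hale: 17  (via Kelso)
Tarn: 17  (via Garth)
Brook: 19  (via Garth)
Ravel: 25  (via Irby)
Yarm: 31  (via Brook)
Shortest route: Irby → Garth → Brook → Yarm = $31.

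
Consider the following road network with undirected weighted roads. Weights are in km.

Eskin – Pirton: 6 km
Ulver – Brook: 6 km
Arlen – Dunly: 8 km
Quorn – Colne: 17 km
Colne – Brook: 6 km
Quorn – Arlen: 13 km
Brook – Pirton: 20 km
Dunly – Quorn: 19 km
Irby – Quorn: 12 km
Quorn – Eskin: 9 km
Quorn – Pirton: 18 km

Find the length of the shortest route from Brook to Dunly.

Compare a few routes:
Brook → Pirton → Eskin → Quorn → Arlen → Dunly: 20+6+9+13+8 = 56
Brook → Colne → Quorn → Dunly: 6+17+19 = 42
Brook → Pirton → Eskin → Quorn → Dunly: 20+6+9+19 = 54
Brook → Colne → Quorn → Arlen → Dunly: 6+17+13+8 = 44
The minimum is 42 km via Brook → Colne → Quorn → Dunly.

42 km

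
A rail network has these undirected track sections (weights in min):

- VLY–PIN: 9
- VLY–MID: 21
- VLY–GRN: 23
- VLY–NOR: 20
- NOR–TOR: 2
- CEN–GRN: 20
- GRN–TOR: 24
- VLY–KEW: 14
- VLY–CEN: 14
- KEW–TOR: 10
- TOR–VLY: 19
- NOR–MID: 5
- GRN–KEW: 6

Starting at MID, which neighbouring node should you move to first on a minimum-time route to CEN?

VLY

Compare a few routes:
MID - NOR - TOR - VLY - CEN: 5+2+19+14 = 40
MID - VLY - CEN: 21+14 = 35
MID - NOR - VLY - CEN: 5+20+14 = 39
The minimum is 35 min via MID - VLY - CEN.
So from MID the first move is to VLY.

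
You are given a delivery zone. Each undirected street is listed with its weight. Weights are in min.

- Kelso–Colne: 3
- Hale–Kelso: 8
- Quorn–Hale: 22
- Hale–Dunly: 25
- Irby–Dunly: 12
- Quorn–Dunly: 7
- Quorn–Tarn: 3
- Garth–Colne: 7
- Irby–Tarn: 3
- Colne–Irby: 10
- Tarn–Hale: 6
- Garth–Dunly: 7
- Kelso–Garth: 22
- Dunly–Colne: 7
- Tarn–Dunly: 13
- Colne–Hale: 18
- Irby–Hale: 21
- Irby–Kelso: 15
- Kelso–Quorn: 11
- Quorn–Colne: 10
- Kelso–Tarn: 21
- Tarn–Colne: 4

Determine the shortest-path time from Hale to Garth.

Candidate routes:
Hale - Tarn - Quorn - Dunly - Garth: 6+3+7+7 = 23
Hale - Kelso - Colne - Garth: 8+3+7 = 18
Hale - Tarn - Colne - Garth: 6+4+7 = 17
Cheapest is Hale - Tarn - Colne - Garth at 17 min.

17 min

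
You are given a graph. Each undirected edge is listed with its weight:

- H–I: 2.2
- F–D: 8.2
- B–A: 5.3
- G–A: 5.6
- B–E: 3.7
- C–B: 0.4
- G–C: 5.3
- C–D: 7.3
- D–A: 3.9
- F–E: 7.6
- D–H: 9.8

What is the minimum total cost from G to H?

Candidate routes:
G - A - B - C - D - H: 5.6+5.3+0.4+7.3+9.8 = 28.4
G - C - B - A - D - H: 5.3+0.4+5.3+3.9+9.8 = 24.7
G - A - D - H: 5.6+3.9+9.8 = 19.3
G - C - D - H: 5.3+7.3+9.8 = 22.4
Cheapest is G - A - D - H at 19.3.

19.3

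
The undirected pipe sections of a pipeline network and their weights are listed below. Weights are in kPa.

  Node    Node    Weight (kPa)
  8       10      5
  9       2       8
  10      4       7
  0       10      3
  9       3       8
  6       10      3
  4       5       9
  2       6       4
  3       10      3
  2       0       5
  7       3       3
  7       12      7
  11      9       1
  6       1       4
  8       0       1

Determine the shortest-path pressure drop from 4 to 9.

18 kPa

Running Dijkstra from 4:
4: 0
10: 7  (via 4)
5: 9  (via 4)
0: 10  (via 10)
3: 10  (via 10)
6: 10  (via 10)
8: 11  (via 0)
7: 13  (via 3)
1: 14  (via 6)
2: 14  (via 6)
9: 18  (via 3)
Shortest route: 4–10–3–9 = 18 kPa.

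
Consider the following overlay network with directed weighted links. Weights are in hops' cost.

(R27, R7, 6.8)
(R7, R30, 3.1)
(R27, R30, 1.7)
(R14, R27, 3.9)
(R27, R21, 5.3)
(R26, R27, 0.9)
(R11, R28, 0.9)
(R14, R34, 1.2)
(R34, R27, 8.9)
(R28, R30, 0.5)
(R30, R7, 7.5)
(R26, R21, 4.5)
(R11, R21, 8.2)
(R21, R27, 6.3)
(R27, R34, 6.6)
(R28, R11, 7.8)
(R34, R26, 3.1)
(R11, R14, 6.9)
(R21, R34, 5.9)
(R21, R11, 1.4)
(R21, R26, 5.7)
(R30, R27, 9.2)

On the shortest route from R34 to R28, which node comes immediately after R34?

Enumerating some paths:
R34–R27–R21–R11–R28: 8.9+5.3+1.4+0.9 = 16.5
R34–R26–R21–R11–R28: 3.1+4.5+1.4+0.9 = 9.9
R34–R26–R27–R21–R11–R28: 3.1+0.9+5.3+1.4+0.9 = 11.6
Cheapest is R34–R26–R21–R11–R28 at 9.9 hops' cost.
So from R34 the first move is to R26.

R26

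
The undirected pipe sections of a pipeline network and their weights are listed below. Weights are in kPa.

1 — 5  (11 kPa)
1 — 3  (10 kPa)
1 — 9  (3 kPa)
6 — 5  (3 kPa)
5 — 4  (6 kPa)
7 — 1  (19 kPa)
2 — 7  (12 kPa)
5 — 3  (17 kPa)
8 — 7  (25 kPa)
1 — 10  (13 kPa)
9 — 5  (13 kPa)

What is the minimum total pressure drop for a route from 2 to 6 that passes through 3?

Shortest 2→3: 2 → 7 → 1 → 3 = 41
Shortest 3→6: 3 → 5 → 6 = 20
Total via 3: 41 + 20 = 61 kPa.

61 kPa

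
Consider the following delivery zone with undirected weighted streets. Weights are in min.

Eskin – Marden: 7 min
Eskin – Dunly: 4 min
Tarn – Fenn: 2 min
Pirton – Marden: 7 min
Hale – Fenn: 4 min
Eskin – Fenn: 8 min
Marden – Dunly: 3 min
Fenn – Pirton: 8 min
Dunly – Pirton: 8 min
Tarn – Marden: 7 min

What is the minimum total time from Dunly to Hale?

16 min

Settle nodes by increasing distance from Dunly:
Dunly: 0
Marden: 3  (via Dunly)
Eskin: 4  (via Dunly)
Pirton: 8  (via Dunly)
Tarn: 10  (via Marden)
Fenn: 12  (via Eskin)
Hale: 16  (via Fenn)
Shortest route: Dunly → Eskin → Fenn → Hale = 16 min.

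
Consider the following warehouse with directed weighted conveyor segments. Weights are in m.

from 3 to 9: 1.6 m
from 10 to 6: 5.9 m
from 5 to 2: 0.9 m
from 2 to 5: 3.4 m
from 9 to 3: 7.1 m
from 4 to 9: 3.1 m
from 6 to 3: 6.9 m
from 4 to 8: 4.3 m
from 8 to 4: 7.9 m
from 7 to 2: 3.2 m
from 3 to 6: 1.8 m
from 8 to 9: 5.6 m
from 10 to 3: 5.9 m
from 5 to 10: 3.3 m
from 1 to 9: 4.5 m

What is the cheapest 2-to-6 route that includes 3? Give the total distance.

14.4 m

Shortest 2→3: 2 → 5 → 10 → 3 = 12.6
Best 3 to 6: 3 → 6 costing 1.8
Total via 3: 12.6 + 1.8 = 14.4 m.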